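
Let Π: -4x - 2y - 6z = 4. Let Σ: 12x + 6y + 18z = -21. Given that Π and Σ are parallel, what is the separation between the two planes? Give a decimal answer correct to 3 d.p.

0.401

Rescale Σ by 1/(-3): -4x - 2y - 6z = 7. Then distance = |4 − 7| / √56 ≈ 0.401.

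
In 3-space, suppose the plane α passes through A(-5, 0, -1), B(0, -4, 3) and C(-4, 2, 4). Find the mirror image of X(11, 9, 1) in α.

AB = (5, -4, 4), AC = (1, 2, 5); a normal to α is AB × AC = (-28, -21, 14).
Using A: α has equation -28x - 21y + 14z = 126.
λ = (n·X − d)/|n|² = (-483 − 126)/1421 = -3/7.
Reflection = X − 2λn = (11, 9, 1) − (-6/7)·(-28, -21, 14) = (-13, -9, 13).

(-13, -9, 13)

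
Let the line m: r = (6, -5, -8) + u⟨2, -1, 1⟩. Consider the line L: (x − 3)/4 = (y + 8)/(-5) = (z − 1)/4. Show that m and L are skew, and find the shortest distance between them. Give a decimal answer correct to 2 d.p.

6.18

L has direction (4, -5, 4) through (3, -8, 1).
Common perpendicular direction n = (2, -1, 1) × (4, -5, 4) = (1, -4, -6).
With w = (3, -8, 1) − (6, -5, -8) = (-3, -3, 9), w · n = -45.
Since n ≠ 0 the lines are not parallel, and w · n = -45 ≠ 0 so they do not intersect; hence they are skew.
Distance = |w · n| / |n| = |-45| / √53 ≈ 6.18.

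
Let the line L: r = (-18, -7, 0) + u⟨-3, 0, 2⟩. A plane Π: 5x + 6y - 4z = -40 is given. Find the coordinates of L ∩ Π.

Substitute r = (-18, -7, 0) + t(-3, 0, 2) into the plane: -132 + (-23)t = -40, so t = -4.
Intersection: (-18, -7, 0) + (-4)·(-3, 0, 2) = (-6, -7, -8).

(-6, -7, -8)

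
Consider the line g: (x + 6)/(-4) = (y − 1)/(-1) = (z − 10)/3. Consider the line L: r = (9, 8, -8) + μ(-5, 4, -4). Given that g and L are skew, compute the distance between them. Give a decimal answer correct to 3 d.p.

g has direction (-4, -1, 3) through (-6, 1, 10).
Common perpendicular direction n = (-4, -1, 3) × (-5, 4, -4) = (-8, -31, -21).
With w = (9, 8, -8) − (-6, 1, 10) = (15, 7, -18), w · n = 41.
Distance = |w · n| / |n| = |41| / √1466 ≈ 1.071.

1.071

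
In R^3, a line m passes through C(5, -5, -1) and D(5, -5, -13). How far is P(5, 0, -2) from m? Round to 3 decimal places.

A direction vector for m is D − C = (0, 0, -12).
Taking (5, -5, -1) on m with direction v = (0, 0, -12): w = P − (5, -5, -1) = (0, 5, -1), and w × v = (-60, 0, 0).
Distance = |w × v| / |v| = √3600 / √144 ≈ 5.000.

5.000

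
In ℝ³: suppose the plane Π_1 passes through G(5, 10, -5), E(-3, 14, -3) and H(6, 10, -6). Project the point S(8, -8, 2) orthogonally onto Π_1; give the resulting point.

(12, -2, 6)

GE = (-8, 4, 2), GH = (1, 0, -1); a normal to Π_1 is GE × GH = (-4, -6, -4).
Using G: Π_1 has equation -4x - 6y - 4z = -60.
Foot = S − λn with λ = (n·S − d)/|n|² = (8 − (-60))/68 = 1.
Foot = (8, -8, 2) − 1·(-4, -6, -4) = (12, -2, 6).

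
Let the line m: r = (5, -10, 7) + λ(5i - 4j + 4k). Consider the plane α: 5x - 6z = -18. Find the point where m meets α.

Substitute r = (5, -10, 7) + t(5, -4, 4) into the plane: -17 + 1t = -18, so t = -1.
Intersection: (5, -10, 7) + (-1)·(5, -4, 4) = (0, -6, 3).

(0, -6, 3)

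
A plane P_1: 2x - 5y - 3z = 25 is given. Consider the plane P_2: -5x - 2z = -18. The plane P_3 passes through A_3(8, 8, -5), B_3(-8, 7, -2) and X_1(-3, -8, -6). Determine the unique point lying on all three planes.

(6, 1, -6)

A_3B_3 = (-16, -1, 3), A_3X_1 = (-11, -16, -1); a normal to P_3 is A_3B_3 × A_3X_1 = (49, -49, 245).
Using A_3: P_3 has equation 49x - 49y + 245z = -1225.
Solving the 3×3 linear system 2x - 5y - 3z = 25, -5x - 2z = -18, 49x - 49y + 245z = -1225 (e.g. by elimination or Cramer's rule, determinant = -6566) gives (6, 1, -6).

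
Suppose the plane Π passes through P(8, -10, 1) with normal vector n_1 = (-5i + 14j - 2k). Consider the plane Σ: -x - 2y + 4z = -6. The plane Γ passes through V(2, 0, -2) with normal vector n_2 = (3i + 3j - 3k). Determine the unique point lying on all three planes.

(10, -10, -4)

Π: n_1·r = n_1·P gives -5x + 14y - 2z = -182.
Γ: n_2·r = n_2·V gives 3x + 3y - 3z = 12.
Solving the 3×3 linear system -5x + 14y - 2z = -182, -x - 2y + 4z = -6, 3x + 3y - 3z = 12 (e.g. by elimination or Cramer's rule, determinant = 150) gives (10, -10, -4).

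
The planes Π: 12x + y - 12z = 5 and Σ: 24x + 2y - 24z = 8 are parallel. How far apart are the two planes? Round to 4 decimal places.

0.0588

Rescale Σ by 1/2: 12x + y - 12z = 4. Then distance = |5 − 4| / √289 ≈ 0.0588.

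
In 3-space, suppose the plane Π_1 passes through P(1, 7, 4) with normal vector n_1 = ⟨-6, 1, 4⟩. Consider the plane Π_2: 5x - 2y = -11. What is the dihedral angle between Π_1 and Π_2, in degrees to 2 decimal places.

35.29

Π_1: n_1·r = n_1·P gives -6x + y + 4z = 17.
cos θ = |n₁·n₂| / (|n₁||n₂|) = |-32| / (√53 · √29).
θ = arccos(0.81623) ≈ 35.29°.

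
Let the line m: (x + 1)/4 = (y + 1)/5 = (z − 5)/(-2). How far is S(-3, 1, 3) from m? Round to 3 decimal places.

m has direction (4, 5, -2) through (-1, -1, 5).
Taking (-1, -1, 5) on m with direction v = (4, 5, -2): w = S − (-1, -1, 5) = (-2, 2, -2), and w × v = (6, -12, -18).
Distance = |w × v| / |v| = √504 / √45 ≈ 3.347.

3.347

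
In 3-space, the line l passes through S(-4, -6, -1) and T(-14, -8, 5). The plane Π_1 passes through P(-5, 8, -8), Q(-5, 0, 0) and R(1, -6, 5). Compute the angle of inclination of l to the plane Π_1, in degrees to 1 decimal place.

A direction vector for l is T − S = (-10, -2, 6).
PQ = (0, -8, 8), PR = (6, -14, 13); a normal to Π_1 is PQ × PR = (8, 48, 48).
Using P: Π_1 has equation 8x + 48y + 48z = -40.
sin θ = |n·v| / (|n||v|) = |112| / (√4672 · √140) = 0.13848.
θ ≈ 8.0°.

8.0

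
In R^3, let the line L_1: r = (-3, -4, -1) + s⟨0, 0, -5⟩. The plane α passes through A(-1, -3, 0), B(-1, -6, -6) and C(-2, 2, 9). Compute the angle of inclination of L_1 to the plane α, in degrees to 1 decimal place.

24.1

AB = (0, -3, -6), AC = (-1, 5, 9); a normal to α is AB × AC = (3, 6, -3).
Using A: α has equation 3x + 6y - 3z = -21.
sin θ = |n·v| / (|n||v|) = |15| / (√54 · √25) = 0.40825.
θ ≈ 24.1°.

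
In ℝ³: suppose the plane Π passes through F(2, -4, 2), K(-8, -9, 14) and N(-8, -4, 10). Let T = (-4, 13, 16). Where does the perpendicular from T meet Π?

(-12, 5, 6)

FK = (-10, -5, 12), FN = (-10, 0, 8); a normal to Π is FK × FN = (-40, -40, -50).
Using F: Π has equation -40x - 40y - 50z = -20.
Foot = T − λn with λ = (n·T − d)/|n|² = (-1160 − (-20))/5700 = -1/5.
Foot = (-4, 13, 16) − (-1/5)·(-40, -40, -50) = (-12, 5, 6).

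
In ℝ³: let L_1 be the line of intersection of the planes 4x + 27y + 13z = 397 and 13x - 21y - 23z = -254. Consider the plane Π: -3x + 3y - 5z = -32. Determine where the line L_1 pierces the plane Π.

Direction of L_1: (4, 27, 13) × (13, -21, -23) = (-348, 261, -435).
A point on L_1: solving the two plane equations with x = -3 gives (-3, 19, -8).
Substitute r = (-3, 19, -8) + t(-348, 261, -435) into the plane: 106 + 4002t = -32, so t = -1/29.
Intersection: (-3, 19, -8) + (-1/29)·(-348, 261, -435) = (9, 10, 7).

(9, 10, 7)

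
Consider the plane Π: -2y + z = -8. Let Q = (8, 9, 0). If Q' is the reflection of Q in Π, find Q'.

(8, 1, 4)

λ = (n·Q − d)/|n|² = (-18 − (-8))/5 = -2.
Reflection = Q − 2λn = (8, 9, 0) − (-4)·(0, -2, 1) = (8, 1, 4).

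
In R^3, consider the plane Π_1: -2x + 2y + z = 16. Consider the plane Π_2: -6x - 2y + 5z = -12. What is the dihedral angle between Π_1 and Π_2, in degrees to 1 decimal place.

57.5

cos θ = |n₁·n₂| / (|n₁||n₂|) = |13| / (√9 · √65).
θ = arccos(0.53748) ≈ 57.5°.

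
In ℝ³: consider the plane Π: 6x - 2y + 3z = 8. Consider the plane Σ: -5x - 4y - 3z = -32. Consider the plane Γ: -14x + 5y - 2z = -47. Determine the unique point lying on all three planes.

Solving the 3×3 linear system 6x - 2y + 3z = 8, -5x - 4y - 3z = -32, -14x + 5y - 2z = -47 (e.g. by elimination or Cramer's rule, determinant = -169) gives (6, 5, -6).

(6, 5, -6)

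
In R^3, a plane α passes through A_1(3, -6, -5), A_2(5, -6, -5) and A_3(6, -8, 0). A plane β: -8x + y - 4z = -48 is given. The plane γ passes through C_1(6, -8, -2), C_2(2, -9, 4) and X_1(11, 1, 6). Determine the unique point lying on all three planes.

(5, -8, 0)

A_1A_2 = (2, 0, 0), A_1A_3 = (3, -2, 5); a normal to α is A_1A_2 × A_1A_3 = (0, -10, -4).
Using A_1: α has equation -10y - 4z = 80.
C_1C_2 = (-4, -1, 6), C_1X_1 = (5, 9, 8); a normal to γ is C_1C_2 × C_1X_1 = (-62, 62, -31).
Using C_1: γ has equation -62x + 62y - 31z = -806.
Solving the 3×3 linear system -10y - 4z = 80, -8x + y - 4z = -48, -62x + 62y - 31z = -806 (e.g. by elimination or Cramer's rule, determinant = 1736) gives (5, -8, 0).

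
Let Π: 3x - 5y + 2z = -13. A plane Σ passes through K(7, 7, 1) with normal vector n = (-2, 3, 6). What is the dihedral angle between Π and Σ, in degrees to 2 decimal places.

Σ: n·r = n·K gives -2x + 3y + 6z = 13.
cos θ = |n₁·n₂| / (|n₁||n₂|) = |-9| / (√38 · √49).
θ = arccos(0.20857) ≈ 77.96°.

77.96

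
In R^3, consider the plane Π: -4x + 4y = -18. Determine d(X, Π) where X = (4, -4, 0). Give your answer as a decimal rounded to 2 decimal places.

2.47

n·X − d = (-4)·(4) + (4)·(-4) + (0)·(0) − (-18) = -14; |n| = √32.
Distance = |-14| / √32 = 14/√32 ≈ 2.47.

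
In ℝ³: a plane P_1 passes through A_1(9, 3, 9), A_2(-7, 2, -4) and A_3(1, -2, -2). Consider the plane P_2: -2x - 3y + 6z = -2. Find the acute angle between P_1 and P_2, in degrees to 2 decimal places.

A_1A_2 = (-16, -1, -13), A_1A_3 = (-8, -5, -11); a normal to P_1 is A_1A_2 × A_1A_3 = (-54, -72, 72).
Using A_1: P_1 has equation -54x - 72y + 72z = -54.
cos θ = |n₁·n₂| / (|n₁||n₂|) = |756| / (√13284 · √49).
θ = arccos(0.93704) ≈ 20.44°.

20.44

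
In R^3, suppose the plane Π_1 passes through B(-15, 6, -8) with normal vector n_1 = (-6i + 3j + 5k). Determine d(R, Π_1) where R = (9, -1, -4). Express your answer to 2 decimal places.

17.33

Π_1: n_1·r = n_1·B gives -6x + 3y + 5z = 68.
n·R − d = (-6)·(9) + (3)·(-1) + (5)·(-4) − 68 = -145; |n| = √70.
Distance = |-145| / √70 = 145/√70 ≈ 17.33.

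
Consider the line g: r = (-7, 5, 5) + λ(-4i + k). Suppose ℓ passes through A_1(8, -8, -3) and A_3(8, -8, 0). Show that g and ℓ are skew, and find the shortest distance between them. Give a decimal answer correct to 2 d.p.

13.00

A direction vector for ℓ is A_3 − A_1 = (0, 0, 3).
Common perpendicular direction n = (-4, 0, 1) × (0, 0, 3) = (0, 12, 0).
With w = (8, -8, -3) − (-7, 5, 5) = (15, -13, -8), w · n = -156.
Since n ≠ 0 the lines are not parallel, and w · n = -156 ≠ 0 so they do not intersect; hence they are skew.
Distance = |w · n| / |n| = |-156| / √144 ≈ 13.00.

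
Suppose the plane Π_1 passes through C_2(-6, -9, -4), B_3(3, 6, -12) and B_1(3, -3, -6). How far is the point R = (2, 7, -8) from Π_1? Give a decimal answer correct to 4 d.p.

C_2B_3 = (9, 15, -8), C_2B_1 = (9, 6, -2); a normal to Π_1 is C_2B_3 × C_2B_1 = (18, -54, -81).
Using C_2: Π_1 has equation 18x - 54y - 81z = 702.
n·R − d = (18)·(2) + (-54)·(7) + (-81)·(-8) − 702 = -396; |n| = √9801.
Distance = |-396| / √9801 = 396/√9801 ≈ 4.0000.

4.0000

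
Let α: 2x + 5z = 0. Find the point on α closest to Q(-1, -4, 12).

(-5, -4, 2)

Foot = Q − λn with λ = (n·Q − d)/|n|² = (58 − 0)/29 = 2.
Foot = (-1, -4, 12) − 2·(2, 0, 5) = (-5, -4, 2).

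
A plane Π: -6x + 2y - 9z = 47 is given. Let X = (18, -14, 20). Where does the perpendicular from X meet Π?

(0, -8, -7)

Foot = X − λn with λ = (n·X − d)/|n|² = (-316 − 47)/121 = -3.
Foot = (18, -14, 20) − (-3)·(-6, 2, -9) = (0, -8, -7).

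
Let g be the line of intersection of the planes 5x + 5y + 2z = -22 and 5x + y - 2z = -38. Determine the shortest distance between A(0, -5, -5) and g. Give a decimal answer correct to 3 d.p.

11.914

Direction of g: (5, 5, 2) × (5, 1, -2) = (-12, 20, -20).
A point on g: solving the two plane equations with x = -6 gives (-6, 0, 4).
Taking (-6, 0, 4) on g with direction v = (-12, 20, -20): w = A − (-6, 0, 4) = (6, -5, -9), and w × v = (280, 228, 60).
Distance = |w × v| / |v| = √133984 / √944 ≈ 11.914.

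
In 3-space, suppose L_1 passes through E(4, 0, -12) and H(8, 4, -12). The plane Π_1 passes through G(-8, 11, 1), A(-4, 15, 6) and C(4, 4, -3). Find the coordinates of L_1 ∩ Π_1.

A direction vector for L_1 is H − E = (4, 4, 0).
GA = (4, 4, 5), GC = (12, -7, -4); a normal to Π_1 is GA × GC = (19, 76, -76).
Using G: Π_1 has equation 19x + 76y - 76z = 608.
Substitute r = (4, 0, -12) + t(4, 4, 0) into the plane: 988 + 380t = 608, so t = -1.
Intersection: (4, 0, -12) + (-1)·(4, 4, 0) = (0, -4, -12).

(0, -4, -12)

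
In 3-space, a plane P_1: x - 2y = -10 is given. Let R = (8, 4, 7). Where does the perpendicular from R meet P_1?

Foot = R − λn with λ = (n·R − d)/|n|² = (0 − (-10))/5 = 2.
Foot = (8, 4, 7) − 2·(1, -2, 0) = (6, 8, 7).

(6, 8, 7)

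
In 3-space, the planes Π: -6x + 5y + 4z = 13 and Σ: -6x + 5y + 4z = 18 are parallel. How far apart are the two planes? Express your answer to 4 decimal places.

Same normal n = (-6, 5, 4) with |n| = √77; distance = |13 − 18| / |n| = 5/√77 ≈ 0.5698.

0.5698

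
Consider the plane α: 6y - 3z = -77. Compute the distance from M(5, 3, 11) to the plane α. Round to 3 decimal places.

n·M − d = (0)·(5) + (6)·(3) + (-3)·(11) − (-77) = 62; |n| = √45.
Distance = |62| / √45 = 62/√45 ≈ 9.242.

9.242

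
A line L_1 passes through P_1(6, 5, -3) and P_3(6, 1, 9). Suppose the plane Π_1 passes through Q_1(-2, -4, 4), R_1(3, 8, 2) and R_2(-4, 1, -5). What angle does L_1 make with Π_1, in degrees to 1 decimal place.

15.0

A direction vector for L_1 is P_3 − P_1 = (0, -4, 12).
Q_1R_1 = (5, 12, -2), Q_1R_2 = (-2, 5, -9); a normal to Π_1 is Q_1R_1 × Q_1R_2 = (-98, 49, 49).
Using Q_1: Π_1 has equation -98x + 49y + 49z = 196.
sin θ = |n·v| / (|n||v|) = |392| / (√14406 · √160) = 0.25820.
θ ≈ 15.0°.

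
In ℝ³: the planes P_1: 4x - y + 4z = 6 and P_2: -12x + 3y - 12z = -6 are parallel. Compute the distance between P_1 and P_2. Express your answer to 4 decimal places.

0.6963

Rescale P_2 by 1/(-3): 4x - y + 4z = 2. Then distance = |6 − 2| / √33 ≈ 0.6963.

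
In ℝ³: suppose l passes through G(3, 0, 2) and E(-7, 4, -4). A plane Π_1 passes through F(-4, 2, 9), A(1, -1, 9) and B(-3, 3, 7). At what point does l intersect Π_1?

(8, -2, 5)

A direction vector for l is E − G = (-10, 4, -6).
FA = (5, -3, 0), FB = (1, 1, -2); a normal to Π_1 is FA × FB = (6, 10, 8).
Using F: Π_1 has equation 6x + 10y + 8z = 68.
Substitute r = (3, 0, 2) + t(-10, 4, -6) into the plane: 34 + (-68)t = 68, so t = -1/2.
Intersection: (3, 0, 2) + (-1/2)·(-10, 4, -6) = (8, -2, 5).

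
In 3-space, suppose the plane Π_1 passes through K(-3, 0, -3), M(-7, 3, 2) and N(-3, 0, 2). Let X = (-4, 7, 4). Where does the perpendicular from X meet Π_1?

(-7, 3, 4)

KM = (-4, 3, 5), KN = (0, 0, 5); a normal to Π_1 is KM × KN = (15, 20, 0).
Using K: Π_1 has equation 15x + 20y = -45.
Foot = X − λn with λ = (n·X − d)/|n|² = (80 − (-45))/625 = 1/5.
Foot = (-4, 7, 4) − (1/5)·(15, 20, 0) = (-7, 3, 4).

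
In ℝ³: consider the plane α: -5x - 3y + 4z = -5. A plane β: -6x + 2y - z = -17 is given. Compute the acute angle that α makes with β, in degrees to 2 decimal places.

63.79

cos θ = |n₁·n₂| / (|n₁||n₂|) = |20| / (√50 · √41).
θ = arccos(0.44173) ≈ 63.79°.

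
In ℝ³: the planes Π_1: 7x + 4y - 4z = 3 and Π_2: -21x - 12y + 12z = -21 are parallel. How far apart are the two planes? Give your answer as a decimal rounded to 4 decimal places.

0.4444

Rescale Π_2 by 1/(-3): 7x + 4y - 4z = 7. Then distance = |3 − 7| / √81 ≈ 0.4444.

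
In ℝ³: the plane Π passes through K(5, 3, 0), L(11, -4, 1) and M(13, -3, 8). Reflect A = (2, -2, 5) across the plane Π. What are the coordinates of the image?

(12, 6, 1)

KL = (6, -7, 1), KM = (8, -6, 8); a normal to Π is KL × KM = (-50, -40, 20).
Using K: Π has equation -50x - 40y + 20z = -370.
λ = (n·A − d)/|n|² = (80 − (-370))/4500 = 1/10.
Reflection = A − 2λn = (2, -2, 5) − (1/5)·(-50, -40, 20) = (12, 6, 1).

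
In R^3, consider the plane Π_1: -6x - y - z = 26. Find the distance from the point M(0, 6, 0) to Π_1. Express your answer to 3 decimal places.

n·M − d = (-6)·(0) + (-1)·(6) + (-1)·(0) − 26 = -32; |n| = √38.
Distance = |-32| / √38 = 32/√38 ≈ 5.191.

5.191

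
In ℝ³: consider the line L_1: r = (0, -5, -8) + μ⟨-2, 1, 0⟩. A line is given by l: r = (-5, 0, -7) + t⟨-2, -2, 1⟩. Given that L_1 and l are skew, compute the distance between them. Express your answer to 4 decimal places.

1.7179

Common perpendicular direction n = (-2, 1, 0) × (-2, -2, 1) = (1, 2, 6).
With w = (-5, 0, -7) − (0, -5, -8) = (-5, 5, 1), w · n = 11.
Distance = |w · n| / |n| = |11| / √41 ≈ 1.7179.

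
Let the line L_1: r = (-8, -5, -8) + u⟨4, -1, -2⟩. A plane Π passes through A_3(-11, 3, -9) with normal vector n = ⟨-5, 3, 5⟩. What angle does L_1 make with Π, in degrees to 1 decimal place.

Π: n·r = n·A_3 gives -5x + 3y + 5z = 19.
sin θ = |n·v| / (|n||v|) = |-33| / (√59 · √21) = 0.93752.
θ ≈ 69.6°.

69.6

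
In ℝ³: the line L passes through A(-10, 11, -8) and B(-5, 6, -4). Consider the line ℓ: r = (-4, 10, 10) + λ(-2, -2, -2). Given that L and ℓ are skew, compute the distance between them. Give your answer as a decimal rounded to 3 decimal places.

9.414

A direction vector for L is B − A = (5, -5, 4).
Common perpendicular direction n = (5, -5, 4) × (-2, -2, -2) = (18, 2, -20).
With w = (-4, 10, 10) − (-10, 11, -8) = (6, -1, 18), w · n = -254.
Distance = |w · n| / |n| = |-254| / √728 ≈ 9.414.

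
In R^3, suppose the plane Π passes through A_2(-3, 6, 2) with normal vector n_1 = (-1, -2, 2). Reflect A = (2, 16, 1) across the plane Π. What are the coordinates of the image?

Π: n_1·r = n_1·A_2 gives -x - 2y + 2z = -5.
λ = (n·A − d)/|n|² = (-32 − (-5))/9 = -3.
Reflection = A − 2λn = (2, 16, 1) − (-6)·(-1, -2, 2) = (-4, 4, 13).

(-4, 4, 13)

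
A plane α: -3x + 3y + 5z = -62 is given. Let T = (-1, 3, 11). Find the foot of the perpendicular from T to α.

Foot = T − λn with λ = (n·T − d)/|n|² = (67 − (-62))/43 = 3.
Foot = (-1, 3, 11) − 3·(-3, 3, 5) = (8, -6, -4).

(8, -6, -4)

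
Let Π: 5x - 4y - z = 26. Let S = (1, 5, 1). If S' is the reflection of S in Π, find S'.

λ = (n·S − d)/|n|² = (-16 − 26)/42 = -1.
Reflection = S − 2λn = (1, 5, 1) − (-2)·(5, -4, -1) = (11, -3, -1).

(11, -3, -1)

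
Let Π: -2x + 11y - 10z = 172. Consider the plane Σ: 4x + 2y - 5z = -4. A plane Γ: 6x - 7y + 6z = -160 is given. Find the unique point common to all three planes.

Solving the 3×3 linear system -2x + 11y - 10z = 172, 4x + 2y - 5z = -4, 6x - 7y + 6z = -160 (e.g. by elimination or Cramer's rule, determinant = -148) gives (-11, 10, -4).

(-11, 10, -4)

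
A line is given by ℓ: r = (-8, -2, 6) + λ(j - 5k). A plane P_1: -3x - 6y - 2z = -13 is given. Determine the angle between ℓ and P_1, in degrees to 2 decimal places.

sin θ = |n·v| / (|n||v|) = |4| / (√49 · √26) = 0.11207.
θ ≈ 6.43°.

6.43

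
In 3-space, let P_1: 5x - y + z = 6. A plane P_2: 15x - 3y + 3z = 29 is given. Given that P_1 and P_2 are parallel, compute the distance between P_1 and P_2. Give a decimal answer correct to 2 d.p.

0.71

Rescale P_2 by 1/3: 5x - y + z = 29/3. Then distance = |6 − (29/3)| / √27 ≈ 0.71.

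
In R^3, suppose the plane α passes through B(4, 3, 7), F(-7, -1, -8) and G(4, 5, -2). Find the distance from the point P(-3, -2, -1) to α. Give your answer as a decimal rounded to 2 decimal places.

1.73

BF = (-11, -4, -15), BG = (0, 2, -9); a normal to α is BF × BG = (66, -99, -22).
Using B: α has equation 66x - 99y - 22z = -187.
n·P − d = (66)·(-3) + (-99)·(-2) + (-22)·(-1) − (-187) = 209; |n| = √14641.
Distance = |209| / √14641 = 209/√14641 ≈ 1.73.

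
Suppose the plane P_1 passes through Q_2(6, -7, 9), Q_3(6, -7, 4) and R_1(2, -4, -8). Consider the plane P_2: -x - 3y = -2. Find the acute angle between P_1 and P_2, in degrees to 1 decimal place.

Q_2Q_3 = (0, 0, -5), Q_2R_1 = (-4, 3, -17); a normal to P_1 is Q_2Q_3 × Q_2R_1 = (15, 20, 0).
Using Q_2: P_1 has equation 15x + 20y = -50.
cos θ = |n₁·n₂| / (|n₁||n₂|) = |-75| / (√625 · √10).
θ = arccos(0.94868) ≈ 18.4°.

18.4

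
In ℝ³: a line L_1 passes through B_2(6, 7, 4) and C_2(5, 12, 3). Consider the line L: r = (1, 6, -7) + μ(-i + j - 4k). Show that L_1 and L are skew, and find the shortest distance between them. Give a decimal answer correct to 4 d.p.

A direction vector for L_1 is C_2 − B_2 = (-1, 5, -1).
Common perpendicular direction n = (-1, 5, -1) × (-1, 1, -4) = (-19, -3, 4).
With w = (1, 6, -7) − (6, 7, 4) = (-5, -1, -11), w · n = 54.
Since n ≠ 0 the lines are not parallel, and w · n = 54 ≠ 0 so they do not intersect; hence they are skew.
Distance = |w · n| / |n| = |54| / √386 ≈ 2.7485.

2.7485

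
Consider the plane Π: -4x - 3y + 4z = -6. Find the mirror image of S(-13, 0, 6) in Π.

(3, 12, -10)

λ = (n·S − d)/|n|² = (76 − (-6))/41 = 2.
Reflection = S − 2λn = (-13, 0, 6) − 4·(-4, -3, 4) = (3, 12, -10).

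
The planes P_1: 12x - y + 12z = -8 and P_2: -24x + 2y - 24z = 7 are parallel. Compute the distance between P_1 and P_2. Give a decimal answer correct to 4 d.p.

Rescale P_2 by 1/(-2): 12x - y + 12z = -7/2. Then distance = |-8 − (-7/2)| / √289 ≈ 0.2647.

0.2647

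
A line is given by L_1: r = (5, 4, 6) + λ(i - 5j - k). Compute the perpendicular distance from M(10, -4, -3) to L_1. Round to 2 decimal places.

Taking (5, 4, 6) on L_1 with direction v = (1, -5, -1): w = M − (5, 4, 6) = (5, -8, -9), and w × v = (-37, -4, -17).
Distance = |w × v| / |v| = √1674 / √27 ≈ 7.87.

7.87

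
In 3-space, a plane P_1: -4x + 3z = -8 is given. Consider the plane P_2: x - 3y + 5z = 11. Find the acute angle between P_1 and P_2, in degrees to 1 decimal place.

cos θ = |n₁·n₂| / (|n₁||n₂|) = |11| / (√25 · √35).
θ = arccos(0.37187) ≈ 68.2°.

68.2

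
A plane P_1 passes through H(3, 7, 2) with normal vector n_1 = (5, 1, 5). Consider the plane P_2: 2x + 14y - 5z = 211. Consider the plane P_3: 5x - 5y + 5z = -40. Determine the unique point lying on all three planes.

(9, 12, -5)

P_1: n_1·r = n_1·H gives 5x + y + 5z = 32.
Solving the 3×3 linear system 5x + y + 5z = 32, 2x + 14y - 5z = 211, 5x - 5y + 5z = -40 (e.g. by elimination or Cramer's rule, determinant = -210) gives (9, 12, -5).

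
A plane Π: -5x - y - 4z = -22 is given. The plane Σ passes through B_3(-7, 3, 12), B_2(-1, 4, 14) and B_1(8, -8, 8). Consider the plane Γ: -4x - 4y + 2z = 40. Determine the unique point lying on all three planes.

(-1, -5, 8)

B_3B_2 = (6, 1, 2), B_3B_1 = (15, -11, -4); a normal to Σ is B_3B_2 × B_3B_1 = (18, 54, -81).
Using B_3: Σ has equation 18x + 54y - 81z = -936.
Solving the 3×3 linear system -5x - y - 4z = -22, 18x + 54y - 81z = -936, -4x - 4y + 2z = 40 (e.g. by elimination or Cramer's rule, determinant = 216) gives (-1, -5, 8).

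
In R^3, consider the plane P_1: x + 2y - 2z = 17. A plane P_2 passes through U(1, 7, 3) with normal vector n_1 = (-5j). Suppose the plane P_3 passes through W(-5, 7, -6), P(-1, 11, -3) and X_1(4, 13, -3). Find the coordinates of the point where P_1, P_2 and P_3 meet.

(-7, 7, -5)

P_2: n_1·r = n_1·U gives -5y = -35.
WP = (4, 4, 3), WX_1 = (9, 6, 3); a normal to P_3 is WP × WX_1 = (-6, 15, -12).
Using W: P_3 has equation -6x + 15y - 12z = 207.
Solving the 3×3 linear system x + 2y - 2z = 17, -5y = -35, -6x + 15y - 12z = 207 (e.g. by elimination or Cramer's rule, determinant = 120) gives (-7, 7, -5).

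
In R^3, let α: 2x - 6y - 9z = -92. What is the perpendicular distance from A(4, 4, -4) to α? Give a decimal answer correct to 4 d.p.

n·A − d = (2)·(4) + (-6)·(4) + (-9)·(-4) − (-92) = 112; |n| = √121.
Distance = |112| / √121 = 112/√121 ≈ 10.1818.

10.1818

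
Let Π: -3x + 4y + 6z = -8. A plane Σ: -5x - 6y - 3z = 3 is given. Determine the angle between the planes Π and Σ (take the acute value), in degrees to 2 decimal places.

cos θ = |n₁·n₂| / (|n₁||n₂|) = |-27| / (√61 · √70).
θ = arccos(0.41319) ≈ 65.59°.

65.59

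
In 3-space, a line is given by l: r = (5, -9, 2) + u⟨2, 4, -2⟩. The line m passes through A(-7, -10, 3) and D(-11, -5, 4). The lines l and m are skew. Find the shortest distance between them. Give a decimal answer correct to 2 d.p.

4.91

A direction vector for m is D − A = (-4, 5, 1).
Common perpendicular direction n = (2, 4, -2) × (-4, 5, 1) = (14, 6, 26).
With w = (-7, -10, 3) − (5, -9, 2) = (-12, -1, 1), w · n = -148.
Distance = |w · n| / |n| = |-148| / √908 ≈ 4.91.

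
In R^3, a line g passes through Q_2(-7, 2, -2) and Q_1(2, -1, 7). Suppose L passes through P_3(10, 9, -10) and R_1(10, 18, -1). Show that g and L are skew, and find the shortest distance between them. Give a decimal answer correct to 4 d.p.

A direction vector for g is Q_1 − Q_2 = (9, -3, 9).
A direction vector for L is R_1 − P_3 = (0, 9, 9).
Common perpendicular direction n = (9, -3, 9) × (0, 9, 9) = (-108, -81, 81).
With w = (10, 9, -10) − (-7, 2, -2) = (17, 7, -8), w · n = -3051.
Since n ≠ 0 the lines are not parallel, and w · n = -3051 ≠ 0 so they do not intersect; hence they are skew.
Distance = |w · n| / |n| = |-3051| / √24786 ≈ 19.3793.

19.3793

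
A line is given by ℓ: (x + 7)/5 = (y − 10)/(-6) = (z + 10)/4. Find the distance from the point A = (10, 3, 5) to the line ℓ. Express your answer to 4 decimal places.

ℓ has direction (5, -6, 4) through (-7, 10, -10).
Taking (-7, 10, -10) on ℓ with direction v = (5, -6, 4): w = A − (-7, 10, -10) = (17, -7, 15), and w × v = (62, 7, -67).
Distance = |w × v| / |v| = √8382 / √77 ≈ 10.4335.

10.4335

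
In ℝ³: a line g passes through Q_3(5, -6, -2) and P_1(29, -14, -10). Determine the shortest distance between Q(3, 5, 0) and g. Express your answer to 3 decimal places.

9.807

A direction vector for g is P_1 − Q_3 = (24, -8, -8).
Taking (5, -6, -2) on g with direction v = (24, -8, -8): w = Q − (5, -6, -2) = (-2, 11, 2), and w × v = (-72, 32, -248).
Distance = |w × v| / |v| = √67712 / √704 ≈ 9.807.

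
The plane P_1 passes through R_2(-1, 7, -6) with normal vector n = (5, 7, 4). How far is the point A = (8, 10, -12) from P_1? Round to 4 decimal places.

P_1: n·r = n·R_2 gives 5x + 7y + 4z = 20.
n·A − d = (5)·(8) + (7)·(10) + (4)·(-12) − 20 = 42; |n| = √90.
Distance = |42| / √90 = 42/√90 ≈ 4.4272.

4.4272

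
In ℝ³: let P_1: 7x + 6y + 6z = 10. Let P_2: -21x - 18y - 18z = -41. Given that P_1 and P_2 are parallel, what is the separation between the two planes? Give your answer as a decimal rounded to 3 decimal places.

0.333

Rescale P_2 by 1/(-3): 7x + 6y + 6z = 41/3. Then distance = |10 − (41/3)| / √121 ≈ 0.333.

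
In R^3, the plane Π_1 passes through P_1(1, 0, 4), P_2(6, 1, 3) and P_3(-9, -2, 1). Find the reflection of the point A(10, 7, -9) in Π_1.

(12, -3, -9)

P_1P_2 = (5, 1, -1), P_1P_3 = (-10, -2, -3); a normal to Π_1 is P_1P_2 × P_1P_3 = (-5, 25, 0).
Using P_1: Π_1 has equation -5x + 25y = -5.
λ = (n·A − d)/|n|² = (125 − (-5))/650 = 1/5.
Reflection = A − 2λn = (10, 7, -9) − (2/5)·(-5, 25, 0) = (12, -3, -9).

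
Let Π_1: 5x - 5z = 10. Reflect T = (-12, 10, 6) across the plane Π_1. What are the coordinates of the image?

(8, 10, -14)

λ = (n·T − d)/|n|² = (-90 − 10)/50 = -2.
Reflection = T − 2λn = (-12, 10, 6) − (-4)·(5, 0, -5) = (8, 10, -14).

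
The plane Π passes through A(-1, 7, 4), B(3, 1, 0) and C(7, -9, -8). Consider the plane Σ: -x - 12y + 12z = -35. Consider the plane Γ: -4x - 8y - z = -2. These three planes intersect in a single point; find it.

AB = (4, -6, -4), AC = (8, -16, -12); a normal to Π is AB × AC = (8, 16, -16).
Using A: Π has equation 8x + 16y - 16z = 40.
Solving the 3×3 linear system 8x + 16y - 16z = 40, -x - 12y + 12z = -35, -4x - 8y - z = -2 (e.g. by elimination or Cramer's rule, determinant = 720) gives (-1, 1, -2).

(-1, 1, -2)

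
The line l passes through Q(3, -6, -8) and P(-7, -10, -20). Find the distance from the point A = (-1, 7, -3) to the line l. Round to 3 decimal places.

A direction vector for l is P − Q = (-10, -4, -12).
Taking (3, -6, -8) on l with direction v = (-10, -4, -12): w = A − (3, -6, -8) = (-4, 13, 5), and w × v = (-136, -98, 146).
Distance = |w × v| / |v| = √49416 / √260 ≈ 13.786.

13.786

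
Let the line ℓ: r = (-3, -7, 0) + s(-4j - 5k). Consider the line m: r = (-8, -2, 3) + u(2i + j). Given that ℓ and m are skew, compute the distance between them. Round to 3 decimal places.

3.710

Common perpendicular direction n = (0, -4, -5) × (2, 1, 0) = (5, -10, 8).
With w = (-8, -2, 3) − (-3, -7, 0) = (-5, 5, 3), w · n = -51.
Distance = |w · n| / |n| = |-51| / √189 ≈ 3.710.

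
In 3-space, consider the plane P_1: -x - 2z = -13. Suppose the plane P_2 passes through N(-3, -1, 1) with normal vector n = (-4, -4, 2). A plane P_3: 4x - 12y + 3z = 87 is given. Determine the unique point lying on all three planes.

(3, -5, 5)

P_2: n·r = n·N gives -4x - 4y + 2z = 18.
Solving the 3×3 linear system -x - 2z = -13, -4x - 4y + 2z = 18, 4x - 12y + 3z = 87 (e.g. by elimination or Cramer's rule, determinant = -140) gives (3, -5, 5).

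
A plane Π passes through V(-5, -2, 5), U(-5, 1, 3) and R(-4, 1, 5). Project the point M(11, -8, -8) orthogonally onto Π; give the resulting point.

(-7, -2, 1)

VU = (0, 3, -2), VR = (1, 3, 0); a normal to Π is VU × VR = (6, -2, -3).
Using V: Π has equation 6x - 2y - 3z = -41.
Foot = M − λn with λ = (n·M − d)/|n|² = (106 − (-41))/49 = 3.
Foot = (11, -8, -8) − 3·(6, -2, -3) = (-7, -2, 1).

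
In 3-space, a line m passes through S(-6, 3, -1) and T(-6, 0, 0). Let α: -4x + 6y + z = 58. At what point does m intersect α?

A direction vector for m is T − S = (0, -3, 1).
Substitute r = (-6, 3, -1) + t(0, -3, 1) into the plane: 41 + (-17)t = 58, so t = -1.
Intersection: (-6, 3, -1) + (-1)·(0, -3, 1) = (-6, 6, -2).

(-6, 6, -2)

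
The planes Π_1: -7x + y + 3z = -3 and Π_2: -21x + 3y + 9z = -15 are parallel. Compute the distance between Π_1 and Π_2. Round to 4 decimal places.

Rescale Π_2 by 1/3: -7x + y + 3z = -5. Then distance = |-3 − (-5)| / √59 ≈ 0.2604.

0.2604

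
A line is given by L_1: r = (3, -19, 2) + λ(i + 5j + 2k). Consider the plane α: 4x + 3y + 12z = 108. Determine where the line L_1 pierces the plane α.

(6, -4, 8)

Substitute r = (3, -19, 2) + t(1, 5, 2) into the plane: -21 + 43t = 108, so t = 3.
Intersection: (3, -19, 2) + 3·(1, 5, 2) = (6, -4, 8).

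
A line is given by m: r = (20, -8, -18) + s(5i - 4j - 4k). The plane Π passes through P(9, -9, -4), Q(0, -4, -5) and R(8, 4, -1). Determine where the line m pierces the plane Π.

(0, 8, -2)

PQ = (-9, 5, -1), PR = (-1, 13, 3); a normal to Π is PQ × PR = (28, 28, -112).
Using P: Π has equation 28x + 28y - 112z = 448.
Substitute r = (20, -8, -18) + t(5, -4, -4) into the plane: 2352 + 476t = 448, so t = -4.
Intersection: (20, -8, -18) + (-4)·(5, -4, -4) = (0, 8, -2).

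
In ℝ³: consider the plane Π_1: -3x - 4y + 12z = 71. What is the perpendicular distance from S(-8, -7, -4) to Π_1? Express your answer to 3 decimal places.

5.154

n·S − d = (-3)·(-8) + (-4)·(-7) + (12)·(-4) − 71 = -67; |n| = √169.
Distance = |-67| / √169 = 67/√169 ≈ 5.154.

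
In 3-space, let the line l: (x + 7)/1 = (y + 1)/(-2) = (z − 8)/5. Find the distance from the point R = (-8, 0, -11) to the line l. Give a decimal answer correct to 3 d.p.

6.547

l has direction (1, -2, 5) through (-7, -1, 8).
Taking (-7, -1, 8) on l with direction v = (1, -2, 5): w = R − (-7, -1, 8) = (-1, 1, -19), and w × v = (-33, -14, 1).
Distance = |w × v| / |v| = √1286 / √30 ≈ 6.547.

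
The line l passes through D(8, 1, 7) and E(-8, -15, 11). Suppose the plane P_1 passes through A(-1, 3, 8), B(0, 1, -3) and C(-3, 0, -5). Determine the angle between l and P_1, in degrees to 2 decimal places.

34.72

A direction vector for l is E − D = (-16, -16, 4).
AB = (1, -2, -11), AC = (-2, -3, -13); a normal to P_1 is AB × AC = (-7, 35, -7).
Using A: P_1 has equation -7x + 35y - 7z = 56.
sin θ = |n·v| / (|n||v|) = |-476| / (√1323 · √528) = 0.56952.
θ ≈ 34.72°.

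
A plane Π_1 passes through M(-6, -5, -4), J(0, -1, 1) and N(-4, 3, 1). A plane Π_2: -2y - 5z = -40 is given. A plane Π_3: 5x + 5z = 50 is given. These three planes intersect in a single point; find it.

(4, 5, 6)

MJ = (6, 4, 5), MN = (2, 8, 5); a normal to Π_1 is MJ × MN = (-20, -20, 40).
Using M: Π_1 has equation -20x - 20y + 40z = 60.
Solving the 3×3 linear system -20x - 20y + 40z = 60, -2y - 5z = -40, 5x + 5z = 50 (e.g. by elimination or Cramer's rule, determinant = 1100) gives (4, 5, 6).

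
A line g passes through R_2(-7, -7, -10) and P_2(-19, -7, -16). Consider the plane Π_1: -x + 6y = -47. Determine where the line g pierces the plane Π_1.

A direction vector for g is P_2 − R_2 = (-12, 0, -6).
Substitute r = (-7, -7, -10) + t(-12, 0, -6) into the plane: -35 + 12t = -47, so t = -1.
Intersection: (-7, -7, -10) + (-1)·(-12, 0, -6) = (5, -7, -4).

(5, -7, -4)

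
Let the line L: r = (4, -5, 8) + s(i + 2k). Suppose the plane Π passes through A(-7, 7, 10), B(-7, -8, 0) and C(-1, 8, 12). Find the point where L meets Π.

AB = (0, -15, -10), AC = (6, 1, 2); a normal to Π is AB × AC = (-20, -60, 90).
Using A: Π has equation -20x - 60y + 90z = 620.
Substitute r = (4, -5, 8) + t(1, 0, 2) into the plane: 940 + 160t = 620, so t = -2.
Intersection: (4, -5, 8) + (-2)·(1, 0, 2) = (2, -5, 4).

(2, -5, 4)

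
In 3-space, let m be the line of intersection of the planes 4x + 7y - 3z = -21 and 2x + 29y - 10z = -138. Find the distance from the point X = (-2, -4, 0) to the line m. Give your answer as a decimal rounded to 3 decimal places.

Direction of m: (4, 7, -3) × (2, 29, -10) = (17, 34, 102).
A point on m: solving the two plane equations with x = 4 gives (4, -4, 3).
Taking (4, -4, 3) on m with direction v = (17, 34, 102): w = X − (4, -4, 3) = (-6, 0, -3), and w × v = (102, 561, -204).
Distance = |w × v| / |v| = √366741 / √11849 ≈ 5.563.

5.563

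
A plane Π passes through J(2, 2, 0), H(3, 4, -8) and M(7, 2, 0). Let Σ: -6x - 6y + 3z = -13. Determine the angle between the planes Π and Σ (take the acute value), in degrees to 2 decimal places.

55.53

JH = (1, 2, -8), JM = (5, 0, 0); a normal to Π is JH × JM = (0, -40, -10).
Using J: Π has equation -40y - 10z = -80.
cos θ = |n₁·n₂| / (|n₁||n₂|) = |210| / (√1700 · √81).
θ = arccos(0.56592) ≈ 55.53°.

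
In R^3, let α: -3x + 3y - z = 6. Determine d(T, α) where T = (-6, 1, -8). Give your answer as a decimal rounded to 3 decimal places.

5.277

n·T − d = (-3)·(-6) + (3)·(1) + (-1)·(-8) − 6 = 23; |n| = √19.
Distance = |23| / √19 = 23/√19 ≈ 5.277.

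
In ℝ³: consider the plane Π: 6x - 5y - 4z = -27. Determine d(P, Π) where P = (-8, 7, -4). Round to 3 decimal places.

4.558

n·P − d = (6)·(-8) + (-5)·(7) + (-4)·(-4) − (-27) = -40; |n| = √77.
Distance = |-40| / √77 = 40/√77 ≈ 4.558.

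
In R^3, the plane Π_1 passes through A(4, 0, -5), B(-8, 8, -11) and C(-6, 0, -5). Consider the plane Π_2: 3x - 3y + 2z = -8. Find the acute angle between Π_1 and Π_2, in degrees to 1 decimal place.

AB = (-12, 8, -6), AC = (-10, 0, 0); a normal to Π_1 is AB × AC = (0, 60, 80).
Using A: Π_1 has equation 60y + 80z = -400.
cos θ = |n₁·n₂| / (|n₁||n₂|) = |-20| / (√10000 · √22).
θ = arccos(0.04264) ≈ 87.6°.

87.6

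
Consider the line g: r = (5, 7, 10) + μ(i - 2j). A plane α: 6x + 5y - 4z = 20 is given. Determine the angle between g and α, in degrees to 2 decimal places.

sin θ = |n·v| / (|n||v|) = |-4| / (√77 · √5) = 0.20386.
θ ≈ 11.76°.

11.76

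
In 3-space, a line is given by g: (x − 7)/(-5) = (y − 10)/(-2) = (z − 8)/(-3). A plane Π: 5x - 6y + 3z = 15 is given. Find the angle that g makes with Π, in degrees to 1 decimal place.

g has direction (-5, -2, -3) through (7, 10, 8).
sin θ = |n·v| / (|n||v|) = |-22| / (√70 · √38) = 0.42656.
θ ≈ 25.2°.

25.2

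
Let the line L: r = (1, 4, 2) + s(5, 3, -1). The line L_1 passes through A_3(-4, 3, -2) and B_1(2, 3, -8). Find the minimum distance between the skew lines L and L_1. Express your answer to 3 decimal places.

3.944

A direction vector for L_1 is B_1 − A_3 = (6, 0, -6).
Common perpendicular direction n = (5, 3, -1) × (6, 0, -6) = (-18, 24, -18).
With w = (-4, 3, -2) − (1, 4, 2) = (-5, -1, -4), w · n = 138.
Distance = |w · n| / |n| = |138| / √1224 ≈ 3.944.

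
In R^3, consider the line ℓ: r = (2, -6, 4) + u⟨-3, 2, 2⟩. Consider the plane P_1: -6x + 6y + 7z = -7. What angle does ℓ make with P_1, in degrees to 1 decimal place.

76.0

sin θ = |n·v| / (|n||v|) = |44| / (√121 · √17) = 0.97014.
θ ≈ 76.0°.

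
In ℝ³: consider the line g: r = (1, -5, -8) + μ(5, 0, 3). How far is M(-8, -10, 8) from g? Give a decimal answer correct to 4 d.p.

19.0193

Taking (1, -5, -8) on g with direction v = (5, 0, 3): w = M − (1, -5, -8) = (-9, -5, 16), and w × v = (-15, 107, 25).
Distance = |w × v| / |v| = √12299 / √34 ≈ 19.0193.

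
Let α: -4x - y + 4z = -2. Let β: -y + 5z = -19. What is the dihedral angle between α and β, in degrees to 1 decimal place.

cos θ = |n₁·n₂| / (|n₁||n₂|) = |21| / (√33 · √26).
θ = arccos(0.71693) ≈ 44.2°.

44.2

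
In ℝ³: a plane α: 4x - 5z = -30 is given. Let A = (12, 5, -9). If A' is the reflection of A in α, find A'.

λ = (n·A − d)/|n|² = (93 − (-30))/41 = 3.
Reflection = A − 2λn = (12, 5, -9) − 6·(4, 0, -5) = (-12, 5, 21).

(-12, 5, 21)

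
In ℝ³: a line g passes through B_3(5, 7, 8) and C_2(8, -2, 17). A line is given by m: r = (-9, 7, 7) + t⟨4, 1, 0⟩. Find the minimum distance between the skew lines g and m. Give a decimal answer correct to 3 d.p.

A direction vector for g is C_2 − B_3 = (3, -9, 9).
Common perpendicular direction n = (3, -9, 9) × (4, 1, 0) = (-9, 36, 39).
With w = (-9, 7, 7) − (5, 7, 8) = (-14, 0, -1), w · n = 87.
Distance = |w · n| / |n| = |87| / √2898 ≈ 1.616.

1.616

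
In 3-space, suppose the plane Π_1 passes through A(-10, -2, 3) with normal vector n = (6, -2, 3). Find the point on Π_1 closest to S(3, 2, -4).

Π_1: n·r = n·A gives 6x - 2y + 3z = -47.
Foot = S − λn with λ = (n·S − d)/|n|² = (2 − (-47))/49 = 1.
Foot = (3, 2, -4) − 1·(6, -2, 3) = (-3, 4, -7).

(-3, 4, -7)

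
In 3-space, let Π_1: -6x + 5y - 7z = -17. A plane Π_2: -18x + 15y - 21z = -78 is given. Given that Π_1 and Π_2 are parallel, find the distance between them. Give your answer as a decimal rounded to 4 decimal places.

0.8581

Rescale Π_2 by 1/3: -6x + 5y - 7z = -26. Then distance = |-17 − (-26)| / √110 ≈ 0.8581.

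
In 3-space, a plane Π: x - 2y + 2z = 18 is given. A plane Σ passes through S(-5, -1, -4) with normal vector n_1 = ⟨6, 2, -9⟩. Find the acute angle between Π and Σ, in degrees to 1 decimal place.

Σ: n_1·r = n_1·S gives 6x + 2y - 9z = 4.
cos θ = |n₁·n₂| / (|n₁||n₂|) = |-16| / (√9 · √121).
θ = arccos(0.48485) ≈ 61.0°.

61.0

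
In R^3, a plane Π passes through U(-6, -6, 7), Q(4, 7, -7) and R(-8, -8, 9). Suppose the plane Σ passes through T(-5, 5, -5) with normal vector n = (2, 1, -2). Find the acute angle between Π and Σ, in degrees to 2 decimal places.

UQ = (10, 13, -14), UR = (-2, -2, 2); a normal to Π is UQ × UR = (-2, 8, 6).
Using U: Π has equation -2x + 8y + 6z = 6.
Σ: n·r = n·T gives 2x + y - 2z = 5.
cos θ = |n₁·n₂| / (|n₁||n₂|) = |-8| / (√104 · √9).
θ = arccos(0.26149) ≈ 74.84°.

74.84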